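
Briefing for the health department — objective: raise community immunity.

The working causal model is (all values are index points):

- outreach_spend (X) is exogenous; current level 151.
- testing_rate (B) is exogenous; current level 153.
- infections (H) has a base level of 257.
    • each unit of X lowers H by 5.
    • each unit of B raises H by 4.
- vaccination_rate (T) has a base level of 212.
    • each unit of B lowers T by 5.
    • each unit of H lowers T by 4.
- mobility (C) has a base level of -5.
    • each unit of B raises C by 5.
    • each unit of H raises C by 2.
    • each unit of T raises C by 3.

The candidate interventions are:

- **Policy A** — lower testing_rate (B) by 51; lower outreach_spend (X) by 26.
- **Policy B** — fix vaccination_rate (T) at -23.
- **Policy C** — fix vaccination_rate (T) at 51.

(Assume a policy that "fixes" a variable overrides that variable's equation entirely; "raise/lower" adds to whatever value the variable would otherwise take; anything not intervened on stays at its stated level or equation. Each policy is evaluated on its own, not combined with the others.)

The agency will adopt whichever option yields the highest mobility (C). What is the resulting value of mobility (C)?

Policy A (B − 51, X − 26):
  X = 151 − 26 = 125
  B = 153 − 51 = 102
  H = 257 − 5·125 + 4·102 = 40
  T = 212 − 5·102 − 4·40 = -458
  C = -5 + 5·102 + 2·40 + 3·(-458) = -789
Policy B (T := -23):
  X = 151
  B = 153
  H = 257 − 5·151 + 4·153 = 114
  T = -23
  C = -5 + 5·153 + 2·114 + 3·(-23) = 919
Policy C (T := 51):
  X = 151
  B = 153
  H = 257 − 5·151 + 4·153 = 114
  T = 51
  C = -5 + 5·153 + 2·114 + 3·51 = 1141
Comparing — Policy A: C=-789, Policy B: C=919, Policy C: C=1141. Highest is 1141 (Policy C).

1141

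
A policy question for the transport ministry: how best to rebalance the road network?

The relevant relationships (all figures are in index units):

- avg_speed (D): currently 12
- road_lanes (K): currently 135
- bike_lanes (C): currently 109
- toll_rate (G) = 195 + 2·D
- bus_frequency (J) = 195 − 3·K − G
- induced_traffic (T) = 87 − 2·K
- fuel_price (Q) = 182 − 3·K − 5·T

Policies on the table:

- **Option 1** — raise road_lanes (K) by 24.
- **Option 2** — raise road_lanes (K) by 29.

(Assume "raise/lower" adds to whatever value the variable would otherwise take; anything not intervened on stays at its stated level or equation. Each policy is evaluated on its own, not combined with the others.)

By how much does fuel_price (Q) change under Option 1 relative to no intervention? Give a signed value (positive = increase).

Baseline:
  K = 135
  T = 87 − 2·135 = -183
  Q = 182 − 3·135 − 5·(-183) = 692
Option 1 (K + 24):
  K = 135 + 24 = 159
  T = 87 − 2·159 = -231
  Q = 182 − 3·159 − 5·(-231) = 860
Change in Q: 860 − 692 = 168

168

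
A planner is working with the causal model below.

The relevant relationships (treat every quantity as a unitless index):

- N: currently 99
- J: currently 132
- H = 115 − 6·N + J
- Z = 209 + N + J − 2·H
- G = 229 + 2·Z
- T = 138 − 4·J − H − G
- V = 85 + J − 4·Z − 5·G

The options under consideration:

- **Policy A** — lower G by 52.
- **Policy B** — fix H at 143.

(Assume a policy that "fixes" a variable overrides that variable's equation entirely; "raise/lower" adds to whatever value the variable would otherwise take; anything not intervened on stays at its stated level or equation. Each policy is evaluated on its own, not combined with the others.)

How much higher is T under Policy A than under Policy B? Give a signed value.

Policy A (G − 52):
  N = 99
  J = 132
  H = 115 − 6·99 + 132 = -347
  Z = 209 + 99 + 132 − 2·(-347) = 1134
  G = 229 + 2·1134 (−52 from intervention) = 2445
  T = 138 − 4·132 − (-347) − 2445 = -2488
Policy B (H := 143):
  N = 99
  J = 132
  H = 143
  Z = 209 + 99 + 132 − 2·143 = 154
  G = 229 + 2·154 = 537
  T = 138 − 4·132 − 143 − 537 = -1070
T: -2488 − (-1070) = -1418

-1418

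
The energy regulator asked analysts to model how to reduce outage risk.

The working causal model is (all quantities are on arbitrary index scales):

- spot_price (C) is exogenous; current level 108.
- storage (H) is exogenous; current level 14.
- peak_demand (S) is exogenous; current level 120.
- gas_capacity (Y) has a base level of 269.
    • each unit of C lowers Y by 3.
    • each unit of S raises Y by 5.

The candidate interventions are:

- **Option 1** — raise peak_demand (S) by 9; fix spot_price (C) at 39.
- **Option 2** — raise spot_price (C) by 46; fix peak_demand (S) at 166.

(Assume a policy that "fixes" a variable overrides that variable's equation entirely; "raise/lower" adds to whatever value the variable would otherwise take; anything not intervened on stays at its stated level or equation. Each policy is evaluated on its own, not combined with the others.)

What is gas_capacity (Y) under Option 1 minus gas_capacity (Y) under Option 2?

160

Option 1 (S + 9, C := 39):
  C = 39
  S = 120 + 9 = 129
  Y = 269 − 3·39 + 5·129 = 797
Option 2 (C + 46, S := 166):
  C = 108 + 46 = 154
  S = 166
  Y = 269 − 3·154 + 5·166 = 637
Y: 797 − 637 = 160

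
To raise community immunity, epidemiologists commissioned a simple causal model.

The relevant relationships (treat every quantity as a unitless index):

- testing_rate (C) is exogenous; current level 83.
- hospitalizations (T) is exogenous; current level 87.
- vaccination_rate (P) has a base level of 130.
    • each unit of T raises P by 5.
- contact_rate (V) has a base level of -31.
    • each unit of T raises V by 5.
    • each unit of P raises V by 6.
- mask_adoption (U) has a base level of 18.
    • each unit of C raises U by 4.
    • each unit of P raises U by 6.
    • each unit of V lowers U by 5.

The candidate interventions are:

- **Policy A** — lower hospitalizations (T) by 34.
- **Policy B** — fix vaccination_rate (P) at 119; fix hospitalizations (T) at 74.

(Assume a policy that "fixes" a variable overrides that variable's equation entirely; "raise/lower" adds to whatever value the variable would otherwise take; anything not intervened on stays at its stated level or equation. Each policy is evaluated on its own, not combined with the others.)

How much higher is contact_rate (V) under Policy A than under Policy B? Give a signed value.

1551

Policy A (T − 34):
  T = 87 − 34 = 53
  P = 130 + 5·53 = 395
  V = -31 + 5·53 + 6·395 = 2604
Policy B (P := 119, T := 74):
  T = 74
  P = 119
  V = -31 + 5·74 + 6·119 = 1053
V: 2604 − 1053 = 1551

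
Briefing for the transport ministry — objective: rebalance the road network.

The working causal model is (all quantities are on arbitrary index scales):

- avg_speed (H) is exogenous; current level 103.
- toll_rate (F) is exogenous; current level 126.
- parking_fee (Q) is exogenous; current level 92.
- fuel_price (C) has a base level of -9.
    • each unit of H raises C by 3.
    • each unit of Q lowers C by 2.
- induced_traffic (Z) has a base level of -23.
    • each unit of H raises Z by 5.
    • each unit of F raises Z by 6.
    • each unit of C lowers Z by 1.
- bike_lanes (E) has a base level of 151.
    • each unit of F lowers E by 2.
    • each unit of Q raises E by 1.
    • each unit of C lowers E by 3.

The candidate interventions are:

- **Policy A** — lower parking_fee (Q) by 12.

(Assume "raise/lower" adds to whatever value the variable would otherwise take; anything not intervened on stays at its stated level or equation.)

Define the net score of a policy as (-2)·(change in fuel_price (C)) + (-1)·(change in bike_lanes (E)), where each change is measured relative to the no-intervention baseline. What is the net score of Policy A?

Baseline:
  H = 103
  F = 126
  Q = 92
  C = -9 + 3·103 − 2·92 = 116
  E = 151 − 2·126 + 92 − 3·116 = -357
Policy A (Q − 12):
  H = 103
  F = 126
  Q = 92 − 12 = 80
  C = -9 + 3·103 − 2·80 = 140
  E = 151 − 2·126 + 80 − 3·140 = -441
ΔC = 140 − 116 = 24; ΔE = -441 − (-357) = -84
Score = (-2)·24 + (-1)·(-84) = 36

36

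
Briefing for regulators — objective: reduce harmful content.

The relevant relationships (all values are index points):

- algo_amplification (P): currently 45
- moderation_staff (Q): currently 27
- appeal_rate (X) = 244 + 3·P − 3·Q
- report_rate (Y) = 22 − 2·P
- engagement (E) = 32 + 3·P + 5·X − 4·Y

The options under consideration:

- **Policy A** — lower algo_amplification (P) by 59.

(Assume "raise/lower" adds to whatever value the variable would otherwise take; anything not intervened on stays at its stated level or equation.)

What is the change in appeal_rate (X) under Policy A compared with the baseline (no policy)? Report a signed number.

-177

Baseline:
  P = 45
  Q = 27
  X = 244 + 3·45 − 3·27 = 298
Policy A (P − 59):
  P = 45 − 59 = -14
  Q = 27
  X = 244 + 3·(-14) − 3·27 = 121
Change in X: 121 − 298 = -177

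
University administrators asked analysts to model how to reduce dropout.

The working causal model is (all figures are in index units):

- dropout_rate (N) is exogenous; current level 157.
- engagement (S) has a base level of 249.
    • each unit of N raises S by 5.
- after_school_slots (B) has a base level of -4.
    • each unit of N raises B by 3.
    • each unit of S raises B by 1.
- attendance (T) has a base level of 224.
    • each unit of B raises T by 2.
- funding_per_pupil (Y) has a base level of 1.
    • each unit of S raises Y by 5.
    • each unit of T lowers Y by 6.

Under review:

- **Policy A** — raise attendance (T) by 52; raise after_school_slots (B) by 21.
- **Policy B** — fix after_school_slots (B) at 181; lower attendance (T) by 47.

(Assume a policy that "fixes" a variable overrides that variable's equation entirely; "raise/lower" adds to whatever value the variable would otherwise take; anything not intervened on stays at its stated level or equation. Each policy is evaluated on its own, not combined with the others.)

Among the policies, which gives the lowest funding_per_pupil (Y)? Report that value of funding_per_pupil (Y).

-14749

Policy A (T + 52, B + 21):
  N = 157
  S = 249 + 5·157 = 1034
  B = -4 + 3·157 + 1034 (+21 from intervention) = 1522
  T = 224 + 2·1522 (+52 from intervention) = 3320
  Y = 1 + 5·1034 − 6·3320 = -14749
Policy B (B := 181, T − 47):
  N = 157
  S = 249 + 5·157 = 1034
  B = 181
  T = 224 + 2·181 (−47 from intervention) = 539
  Y = 1 + 5·1034 − 6·539 = 1937
Comparing — Policy A: Y=-14749, Policy B: Y=1937. Lowest is -14749 (Policy A).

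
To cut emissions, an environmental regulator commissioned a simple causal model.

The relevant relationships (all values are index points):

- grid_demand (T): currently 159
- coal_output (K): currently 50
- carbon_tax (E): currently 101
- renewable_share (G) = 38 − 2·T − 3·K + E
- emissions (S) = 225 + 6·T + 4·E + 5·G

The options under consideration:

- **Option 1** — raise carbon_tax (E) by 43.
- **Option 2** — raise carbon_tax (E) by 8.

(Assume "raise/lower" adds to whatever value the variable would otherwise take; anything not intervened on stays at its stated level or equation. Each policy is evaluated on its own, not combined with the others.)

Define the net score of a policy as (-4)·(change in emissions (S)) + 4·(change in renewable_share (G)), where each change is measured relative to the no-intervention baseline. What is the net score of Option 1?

-1376

Baseline:
  T = 159
  K = 50
  E = 101
  G = 38 − 2·159 − 3·50 + 101 = -329
  S = 225 + 6·159 + 4·101 + 5·(-329) = -62
Option 1 (E + 43):
  T = 159
  K = 50
  E = 101 + 43 = 144
  G = 38 − 2·159 − 3·50 + 144 = -286
  S = 225 + 6·159 + 4·144 + 5·(-286) = 325
ΔS = 325 − (-62) = 387; ΔG = -286 − (-329) = 43
Score = (-4)·387 + 4·43 = -1376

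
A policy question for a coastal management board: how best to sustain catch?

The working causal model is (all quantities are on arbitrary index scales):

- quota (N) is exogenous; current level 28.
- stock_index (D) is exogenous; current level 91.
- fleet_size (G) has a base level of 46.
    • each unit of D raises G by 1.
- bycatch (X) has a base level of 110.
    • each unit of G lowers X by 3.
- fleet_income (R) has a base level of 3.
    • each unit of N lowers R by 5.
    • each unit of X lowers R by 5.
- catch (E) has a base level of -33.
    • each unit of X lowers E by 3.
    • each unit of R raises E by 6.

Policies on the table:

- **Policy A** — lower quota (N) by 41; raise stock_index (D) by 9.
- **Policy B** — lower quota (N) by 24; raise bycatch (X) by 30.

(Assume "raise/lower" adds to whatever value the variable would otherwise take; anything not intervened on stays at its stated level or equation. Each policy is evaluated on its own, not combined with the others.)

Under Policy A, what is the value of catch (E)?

Policy A (N − 41, D + 9):
  N = 28 − 41 = -13
  D = 91 + 9 = 100
  G = 46 + 100 = 146
  X = 110 − 3·146 = -328
  R = 3 − 5·(-13) − 5·(-328) = 1708
  E = -33 − 3·(-328) + 6·1708 = 11199

11199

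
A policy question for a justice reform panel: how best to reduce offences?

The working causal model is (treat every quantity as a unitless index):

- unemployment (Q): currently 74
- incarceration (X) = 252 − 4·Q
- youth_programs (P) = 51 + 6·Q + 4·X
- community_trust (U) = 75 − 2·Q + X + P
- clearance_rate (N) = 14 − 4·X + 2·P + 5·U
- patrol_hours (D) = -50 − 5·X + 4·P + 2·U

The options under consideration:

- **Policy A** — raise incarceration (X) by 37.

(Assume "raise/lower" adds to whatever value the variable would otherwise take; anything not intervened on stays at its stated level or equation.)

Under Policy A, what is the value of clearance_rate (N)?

Policy A (X + 37):
  Q = 74
  X = 252 − 4·74 (+37 from intervention) = -7
  P = 51 + 6·74 + 4·(-7) = 467
  U = 75 − 2·74 + (-7) + 467 = 387
  N = 14 − 4·(-7) + 2·467 + 5·387 = 2911

2911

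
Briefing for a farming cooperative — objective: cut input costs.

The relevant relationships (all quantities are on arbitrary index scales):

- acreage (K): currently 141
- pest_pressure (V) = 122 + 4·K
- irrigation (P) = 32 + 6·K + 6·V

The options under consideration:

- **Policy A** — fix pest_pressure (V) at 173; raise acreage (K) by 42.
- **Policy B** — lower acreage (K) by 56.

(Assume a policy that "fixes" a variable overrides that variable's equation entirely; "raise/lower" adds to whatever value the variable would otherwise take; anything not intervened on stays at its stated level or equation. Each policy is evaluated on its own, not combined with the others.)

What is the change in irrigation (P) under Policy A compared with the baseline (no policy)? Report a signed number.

Baseline:
  K = 141
  V = 122 + 4·141 = 686
  P = 32 + 6·141 + 6·686 = 4994
Policy A (V := 173, K + 42):
  K = 141 + 42 = 183
  V = 173
  P = 32 + 6·183 + 6·173 = 2168
Change in P: 2168 − 4994 = -2826

-2826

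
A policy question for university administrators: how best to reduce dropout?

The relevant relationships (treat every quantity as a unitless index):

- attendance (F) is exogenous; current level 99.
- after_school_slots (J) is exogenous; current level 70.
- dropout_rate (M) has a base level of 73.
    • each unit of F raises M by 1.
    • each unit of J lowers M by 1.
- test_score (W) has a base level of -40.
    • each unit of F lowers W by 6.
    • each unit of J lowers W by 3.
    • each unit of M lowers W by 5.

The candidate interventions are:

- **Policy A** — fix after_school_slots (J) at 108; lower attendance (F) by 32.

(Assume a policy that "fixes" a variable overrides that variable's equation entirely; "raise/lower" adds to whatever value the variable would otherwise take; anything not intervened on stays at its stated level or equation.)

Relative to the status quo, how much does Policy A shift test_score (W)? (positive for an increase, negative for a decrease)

428

Baseline:
  F = 99
  J = 70
  M = 73 + 99 − 70 = 102
  W = -40 − 6·99 − 3·70 − 5·102 = -1354
Policy A (J := 108, F − 32):
  F = 99 − 32 = 67
  J = 108
  M = 73 + 67 − 108 = 32
  W = -40 − 6·67 − 3·108 − 5·32 = -926
Change in W: -926 − (-1354) = 428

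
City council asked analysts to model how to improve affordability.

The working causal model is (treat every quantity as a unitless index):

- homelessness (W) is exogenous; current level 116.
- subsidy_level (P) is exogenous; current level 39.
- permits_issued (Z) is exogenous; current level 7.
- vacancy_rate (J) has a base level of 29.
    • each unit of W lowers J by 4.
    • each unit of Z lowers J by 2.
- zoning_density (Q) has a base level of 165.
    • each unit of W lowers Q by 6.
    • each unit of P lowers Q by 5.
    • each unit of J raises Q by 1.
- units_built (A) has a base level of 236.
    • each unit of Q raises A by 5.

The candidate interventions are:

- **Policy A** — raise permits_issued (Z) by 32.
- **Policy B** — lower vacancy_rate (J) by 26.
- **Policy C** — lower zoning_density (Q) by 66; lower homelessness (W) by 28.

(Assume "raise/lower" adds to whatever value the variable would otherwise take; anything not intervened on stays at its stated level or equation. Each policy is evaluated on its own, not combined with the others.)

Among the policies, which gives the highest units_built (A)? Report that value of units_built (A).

Policy A (Z + 32):
  W = 116
  P = 39
  Z = 7 + 32 = 39
  J = 29 − 4·116 − 2·39 = -513
  Q = 165 − 6·116 − 5·39 + (-513) = -1239
  A = 236 + 5·(-1239) = -5959
Policy B (J − 26):
  W = 116
  P = 39
  Z = 7
  J = 29 − 4·116 − 2·7 (−26 from intervention) = -475
  Q = 165 − 6·116 − 5·39 + (-475) = -1201
  A = 236 + 5·(-1201) = -5769
Policy C (Q − 66, W − 28):
  W = 116 − 28 = 88
  P = 39
  Z = 7
  J = 29 − 4·88 − 2·7 = -337
  Q = 165 − 6·88 − 5·39 + (-337) (−66 from intervention) = -961
  A = 236 + 5·(-961) = -4569
Comparing — Policy A: A=-5959, Policy B: A=-5769, Policy C: A=-4569. Highest is -4569 (Policy C).

-4569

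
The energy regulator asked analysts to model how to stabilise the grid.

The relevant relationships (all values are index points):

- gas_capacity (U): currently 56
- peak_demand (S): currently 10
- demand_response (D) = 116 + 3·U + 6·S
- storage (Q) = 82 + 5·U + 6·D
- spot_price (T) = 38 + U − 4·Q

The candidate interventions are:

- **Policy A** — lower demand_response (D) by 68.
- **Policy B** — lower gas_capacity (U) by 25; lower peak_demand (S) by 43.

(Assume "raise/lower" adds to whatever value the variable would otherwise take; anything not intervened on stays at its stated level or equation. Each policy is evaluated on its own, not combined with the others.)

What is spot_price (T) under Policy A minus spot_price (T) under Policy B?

-6835

Policy A (D − 68):
  U = 56
  S = 10
  D = 116 + 3·56 + 6·10 (−68 from intervention) = 276
  Q = 82 + 5·56 + 6·276 = 2018
  T = 38 + 56 − 4·2018 = -7978
Policy B (U − 25, S − 43):
  U = 56 − 25 = 31
  S = 10 − 43 = -33
  D = 116 + 3·31 + 6·(-33) = 11
  Q = 82 + 5·31 + 6·11 = 303
  T = 38 + 31 − 4·303 = -1143
T: -7978 − (-1143) = -6835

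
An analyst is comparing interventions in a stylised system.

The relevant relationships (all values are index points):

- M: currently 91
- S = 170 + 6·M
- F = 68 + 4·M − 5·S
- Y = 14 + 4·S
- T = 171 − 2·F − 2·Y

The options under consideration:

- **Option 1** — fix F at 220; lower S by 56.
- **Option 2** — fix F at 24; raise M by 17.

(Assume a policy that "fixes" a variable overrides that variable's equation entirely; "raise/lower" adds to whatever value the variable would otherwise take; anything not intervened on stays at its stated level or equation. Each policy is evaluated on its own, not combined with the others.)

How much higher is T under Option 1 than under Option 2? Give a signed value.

872

Option 1 (F := 220, S − 56):
  M = 91
  S = 170 + 6·91 (−56 from intervention) = 660
  F = 220
  Y = 14 + 4·660 = 2654
  T = 171 − 2·220 − 2·2654 = -5577
Option 2 (F := 24, M + 17):
  M = 91 + 17 = 108
  S = 170 + 6·108 = 818
  F = 24
  Y = 14 + 4·818 = 3286
  T = 171 − 2·24 − 2·3286 = -6449
T: -5577 − (-6449) = 872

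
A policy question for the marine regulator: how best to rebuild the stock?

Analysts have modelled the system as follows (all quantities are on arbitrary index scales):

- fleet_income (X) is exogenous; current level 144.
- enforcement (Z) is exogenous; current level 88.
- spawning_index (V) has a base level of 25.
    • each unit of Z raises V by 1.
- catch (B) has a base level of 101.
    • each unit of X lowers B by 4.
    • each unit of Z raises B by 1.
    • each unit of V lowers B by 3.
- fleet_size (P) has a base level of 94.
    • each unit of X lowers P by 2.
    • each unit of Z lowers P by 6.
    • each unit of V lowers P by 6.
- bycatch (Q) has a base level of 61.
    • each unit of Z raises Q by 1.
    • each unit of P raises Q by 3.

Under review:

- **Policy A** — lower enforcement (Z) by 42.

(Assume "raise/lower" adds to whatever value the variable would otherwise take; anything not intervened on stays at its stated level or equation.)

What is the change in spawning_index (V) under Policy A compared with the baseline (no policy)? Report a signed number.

Baseline:
  Z = 88
  V = 25 + 88 = 113
Policy A (Z − 42):
  Z = 88 − 42 = 46
  V = 25 + 46 = 71
Change in V: 71 − 113 = -42

-42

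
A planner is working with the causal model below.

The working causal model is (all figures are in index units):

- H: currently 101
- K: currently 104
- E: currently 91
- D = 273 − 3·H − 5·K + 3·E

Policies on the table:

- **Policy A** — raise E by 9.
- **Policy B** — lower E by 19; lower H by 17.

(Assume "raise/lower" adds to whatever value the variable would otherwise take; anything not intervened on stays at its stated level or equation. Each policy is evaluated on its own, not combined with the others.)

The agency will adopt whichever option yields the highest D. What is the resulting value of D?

Policy A (E + 9):
  H = 101
  K = 104
  E = 91 + 9 = 100
  D = 273 − 3·101 − 5·104 + 3·100 = -250
Policy B (E − 19, H − 17):
  H = 101 − 17 = 84
  K = 104
  E = 91 − 19 = 72
  D = 273 − 3·84 − 5·104 + 3·72 = -283
Comparing — Policy A: D=-250, Policy B: D=-283. Highest is -250 (Policy A).

-250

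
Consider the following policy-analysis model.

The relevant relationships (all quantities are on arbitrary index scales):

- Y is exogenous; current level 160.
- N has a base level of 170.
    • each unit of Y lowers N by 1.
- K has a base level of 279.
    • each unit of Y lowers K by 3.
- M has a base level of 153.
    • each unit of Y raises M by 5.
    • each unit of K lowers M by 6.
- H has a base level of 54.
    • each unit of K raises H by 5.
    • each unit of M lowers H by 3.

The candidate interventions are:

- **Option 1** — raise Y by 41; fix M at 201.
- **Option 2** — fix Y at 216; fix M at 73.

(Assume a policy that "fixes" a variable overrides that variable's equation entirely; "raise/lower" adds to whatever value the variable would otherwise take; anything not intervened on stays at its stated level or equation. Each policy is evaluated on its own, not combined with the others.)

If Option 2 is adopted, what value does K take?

Option 2 (Y := 216, M := 73):
  Y = 216
  K = 279 − 3·216 = -369

-369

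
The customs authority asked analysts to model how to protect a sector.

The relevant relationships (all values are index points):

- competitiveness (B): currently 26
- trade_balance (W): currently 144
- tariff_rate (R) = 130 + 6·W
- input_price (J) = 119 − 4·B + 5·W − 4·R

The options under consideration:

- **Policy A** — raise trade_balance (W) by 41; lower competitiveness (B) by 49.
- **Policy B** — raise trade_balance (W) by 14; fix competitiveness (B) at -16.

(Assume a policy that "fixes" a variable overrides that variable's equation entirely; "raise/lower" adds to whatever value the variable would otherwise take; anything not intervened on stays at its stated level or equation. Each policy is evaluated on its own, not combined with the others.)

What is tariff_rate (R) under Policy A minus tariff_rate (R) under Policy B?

Policy A (W + 41, B − 49):
  W = 144 + 41 = 185
  R = 130 + 6·185 = 1240
Policy B (W + 14, B := -16):
  W = 144 + 14 = 158
  R = 130 + 6·158 = 1078
R: 1240 − 1078 = 162

162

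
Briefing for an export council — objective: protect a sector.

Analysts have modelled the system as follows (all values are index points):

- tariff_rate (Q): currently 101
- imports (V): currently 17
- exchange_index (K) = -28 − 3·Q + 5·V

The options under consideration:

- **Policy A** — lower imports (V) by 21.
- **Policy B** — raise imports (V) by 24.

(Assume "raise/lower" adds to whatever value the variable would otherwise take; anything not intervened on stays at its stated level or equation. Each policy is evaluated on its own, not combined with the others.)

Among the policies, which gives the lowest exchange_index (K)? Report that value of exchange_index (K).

Policy A (V − 21):
  Q = 101
  V = 17 − 21 = -4
  K = -28 − 3·101 + 5·(-4) = -351
Policy B (V + 24):
  Q = 101
  V = 17 + 24 = 41
  K = -28 − 3·101 + 5·41 = -126
Comparing — Policy A: K=-351, Policy B: K=-126. Lowest is -351 (Policy A).

-351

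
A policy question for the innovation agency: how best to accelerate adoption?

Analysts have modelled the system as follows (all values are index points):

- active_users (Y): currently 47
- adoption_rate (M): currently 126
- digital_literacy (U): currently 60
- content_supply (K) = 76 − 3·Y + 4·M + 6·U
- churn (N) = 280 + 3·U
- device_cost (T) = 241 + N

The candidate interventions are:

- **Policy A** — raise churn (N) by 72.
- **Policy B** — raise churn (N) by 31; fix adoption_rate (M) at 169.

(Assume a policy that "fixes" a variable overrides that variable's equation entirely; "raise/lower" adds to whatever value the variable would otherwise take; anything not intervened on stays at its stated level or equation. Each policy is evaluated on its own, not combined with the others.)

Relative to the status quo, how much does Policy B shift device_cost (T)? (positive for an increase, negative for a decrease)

Baseline:
  U = 60
  N = 280 + 3·60 = 460
  T = 241 + 460 = 701
Policy B (N + 31, M := 169):
  U = 60
  N = 280 + 3·60 (+31 from intervention) = 491
  T = 241 + 491 = 732
Change in T: 732 − 701 = 31

31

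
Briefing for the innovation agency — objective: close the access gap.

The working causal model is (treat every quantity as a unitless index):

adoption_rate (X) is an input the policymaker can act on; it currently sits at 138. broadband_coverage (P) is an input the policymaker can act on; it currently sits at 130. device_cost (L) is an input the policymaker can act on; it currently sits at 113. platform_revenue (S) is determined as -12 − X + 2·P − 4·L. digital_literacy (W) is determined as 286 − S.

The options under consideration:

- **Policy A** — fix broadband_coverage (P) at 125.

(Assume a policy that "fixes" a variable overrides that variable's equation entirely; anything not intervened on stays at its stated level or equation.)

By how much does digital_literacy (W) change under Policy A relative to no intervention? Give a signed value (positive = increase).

Baseline:
  X = 138
  P = 130
  L = 113
  S = -12 − 138 + 2·130 − 4·113 = -342
  W = 286 − (-342) = 628
Policy A (P := 125):
  X = 138
  P = 125
  L = 113
  S = -12 − 138 + 2·125 − 4·113 = -352
  W = 286 − (-352) = 638
Change in W: 638 − 628 = 10

10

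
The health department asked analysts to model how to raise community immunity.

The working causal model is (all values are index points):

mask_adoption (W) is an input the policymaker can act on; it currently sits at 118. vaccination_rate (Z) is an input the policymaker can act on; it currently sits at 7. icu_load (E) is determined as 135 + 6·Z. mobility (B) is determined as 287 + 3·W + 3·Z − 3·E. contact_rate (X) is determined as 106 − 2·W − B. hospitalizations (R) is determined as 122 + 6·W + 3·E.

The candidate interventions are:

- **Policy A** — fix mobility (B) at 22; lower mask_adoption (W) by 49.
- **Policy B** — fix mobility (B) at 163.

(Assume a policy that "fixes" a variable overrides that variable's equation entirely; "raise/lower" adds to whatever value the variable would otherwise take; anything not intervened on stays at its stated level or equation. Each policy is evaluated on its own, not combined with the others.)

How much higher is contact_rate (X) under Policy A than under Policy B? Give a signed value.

Policy A (B := 22, W − 49):
  W = 118 − 49 = 69
  Z = 7
  E = 135 + 6·7 = 177
  B = 22
  X = 106 − 2·69 − 22 = -54
Policy B (B := 163):
  W = 118
  Z = 7
  E = 135 + 6·7 = 177
  B = 163
  X = 106 − 2·118 − 163 = -293
X: -54 − (-293) = 239

239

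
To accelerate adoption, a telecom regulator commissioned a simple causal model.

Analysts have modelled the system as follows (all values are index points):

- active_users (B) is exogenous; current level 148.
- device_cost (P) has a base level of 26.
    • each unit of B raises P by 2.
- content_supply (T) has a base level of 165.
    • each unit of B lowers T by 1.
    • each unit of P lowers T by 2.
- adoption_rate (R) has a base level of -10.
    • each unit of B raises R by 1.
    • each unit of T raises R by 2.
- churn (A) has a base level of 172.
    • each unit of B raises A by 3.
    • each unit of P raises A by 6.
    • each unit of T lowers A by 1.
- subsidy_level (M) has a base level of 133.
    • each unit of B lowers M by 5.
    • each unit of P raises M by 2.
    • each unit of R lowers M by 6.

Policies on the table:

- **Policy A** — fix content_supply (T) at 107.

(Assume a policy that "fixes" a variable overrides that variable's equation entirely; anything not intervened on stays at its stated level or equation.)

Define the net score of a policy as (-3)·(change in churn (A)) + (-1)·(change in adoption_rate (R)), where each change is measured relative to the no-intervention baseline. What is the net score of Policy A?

734

Baseline:
  B = 148
  P = 26 + 2·148 = 322
  T = 165 − 148 − 2·322 = -627
  R = -10 + 148 + 2·(-627) = -1116
  A = 172 + 3·148 + 6·322 − (-627) = 3175
Policy A (T := 107):
  B = 148
  P = 26 + 2·148 = 322
  T = 107
  R = -10 + 148 + 2·107 = 352
  A = 172 + 3·148 + 6·322 − 107 = 2441
ΔA = 2441 − 3175 = -734; ΔR = 352 − (-1116) = 1468
Score = (-3)·(-734) + (-1)·1468 = 734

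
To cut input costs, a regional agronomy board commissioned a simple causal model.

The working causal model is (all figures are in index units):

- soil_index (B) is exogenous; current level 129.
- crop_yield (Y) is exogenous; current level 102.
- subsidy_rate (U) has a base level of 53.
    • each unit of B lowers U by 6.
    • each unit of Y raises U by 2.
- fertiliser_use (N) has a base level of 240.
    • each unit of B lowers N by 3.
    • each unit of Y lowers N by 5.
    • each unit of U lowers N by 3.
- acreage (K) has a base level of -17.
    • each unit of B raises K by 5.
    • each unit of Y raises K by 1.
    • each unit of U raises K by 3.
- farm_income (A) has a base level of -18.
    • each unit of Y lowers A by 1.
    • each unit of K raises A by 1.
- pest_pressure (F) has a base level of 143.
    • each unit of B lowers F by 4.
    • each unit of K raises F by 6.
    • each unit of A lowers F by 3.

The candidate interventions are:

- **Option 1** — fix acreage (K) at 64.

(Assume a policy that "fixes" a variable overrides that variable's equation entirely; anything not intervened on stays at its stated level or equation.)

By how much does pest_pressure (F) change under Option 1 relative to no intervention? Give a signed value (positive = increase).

2655

Baseline:
  B = 129
  Y = 102
  U = 53 − 6·129 + 2·102 = -517
  K = -17 + 5·129 + 102 + 3·(-517) = -821
  A = -18 − 102 + (-821) = -941
  F = 143 − 4·129 + 6·(-821) − 3·(-941) = -2476
Option 1 (K := 64):
  B = 129
  Y = 102
  U = 53 − 6·129 + 2·102 = -517
  K = 64
  A = -18 − 102 + 64 = -56
  F = 143 − 4·129 + 6·64 − 3·(-56) = 179
Change in F: 179 − (-2476) = 2655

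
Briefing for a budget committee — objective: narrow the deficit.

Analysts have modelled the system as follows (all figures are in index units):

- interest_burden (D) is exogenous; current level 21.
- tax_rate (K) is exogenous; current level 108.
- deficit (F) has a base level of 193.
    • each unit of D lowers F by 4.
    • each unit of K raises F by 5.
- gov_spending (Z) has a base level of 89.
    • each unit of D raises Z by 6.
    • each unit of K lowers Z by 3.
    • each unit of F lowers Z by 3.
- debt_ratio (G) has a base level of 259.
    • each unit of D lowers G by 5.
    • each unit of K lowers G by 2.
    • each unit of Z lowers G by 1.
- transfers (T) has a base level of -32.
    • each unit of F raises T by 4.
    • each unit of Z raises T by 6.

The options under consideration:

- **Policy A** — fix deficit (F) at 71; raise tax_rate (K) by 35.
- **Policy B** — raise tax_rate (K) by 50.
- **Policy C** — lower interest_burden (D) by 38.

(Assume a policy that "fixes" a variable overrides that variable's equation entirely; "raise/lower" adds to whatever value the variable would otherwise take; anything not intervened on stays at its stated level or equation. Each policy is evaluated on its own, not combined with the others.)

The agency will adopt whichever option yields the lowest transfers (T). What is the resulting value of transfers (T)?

Policy A (F := 71, K + 35):
  D = 21
  K = 108 + 35 = 143
  F = 71
  Z = 89 + 6·21 − 3·143 − 3·71 = -427
  T = -32 + 4·71 + 6·(-427) = -2310
Policy B (K + 50):
  D = 21
  K = 108 + 50 = 158
  F = 193 − 4·21 + 5·158 = 899
  Z = 89 + 6·21 − 3·158 − 3·899 = -2956
  T = -32 + 4·899 + 6·(-2956) = -14172
Policy C (D − 38):
  D = 21 − 38 = -17
  K = 108
  F = 193 − 4·(-17) + 5·108 = 801
  Z = 89 + 6·(-17) − 3·108 − 3·801 = -2740
  T = -32 + 4·801 + 6·(-2740) = -13268
Comparing — Policy A: T=-2310, Policy B: T=-14172, Policy C: T=-13268. Lowest is -14172 (Policy B).

-14172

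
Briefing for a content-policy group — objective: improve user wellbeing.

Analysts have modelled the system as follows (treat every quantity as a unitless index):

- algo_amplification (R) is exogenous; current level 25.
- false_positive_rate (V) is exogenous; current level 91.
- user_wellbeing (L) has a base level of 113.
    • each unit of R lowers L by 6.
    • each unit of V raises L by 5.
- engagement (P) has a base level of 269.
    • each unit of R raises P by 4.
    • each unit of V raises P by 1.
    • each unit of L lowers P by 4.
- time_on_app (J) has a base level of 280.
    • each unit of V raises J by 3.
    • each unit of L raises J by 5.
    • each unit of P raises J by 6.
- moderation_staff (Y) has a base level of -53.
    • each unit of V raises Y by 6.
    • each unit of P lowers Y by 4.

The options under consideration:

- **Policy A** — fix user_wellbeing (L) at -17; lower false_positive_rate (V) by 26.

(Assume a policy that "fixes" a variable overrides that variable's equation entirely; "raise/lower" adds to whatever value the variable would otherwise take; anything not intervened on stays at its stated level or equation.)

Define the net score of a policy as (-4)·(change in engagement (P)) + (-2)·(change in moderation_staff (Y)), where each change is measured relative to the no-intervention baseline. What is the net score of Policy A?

Baseline:
  R = 25
  V = 91
  L = 113 − 6·25 + 5·91 = 418
  P = 269 + 4·25 + 91 − 4·418 = -1212
  Y = -53 + 6·91 − 4·(-1212) = 5341
Policy A (L := -17, V − 26):
  R = 25
  V = 91 − 26 = 65
  L = -17
  P = 269 + 4·25 + 65 − 4·(-17) = 502
  Y = -53 + 6·65 − 4·502 = -1671
ΔP = 502 − (-1212) = 1714; ΔY = -1671 − 5341 = -7012
Score = (-4)·1714 + (-2)·(-7012) = 7168

7168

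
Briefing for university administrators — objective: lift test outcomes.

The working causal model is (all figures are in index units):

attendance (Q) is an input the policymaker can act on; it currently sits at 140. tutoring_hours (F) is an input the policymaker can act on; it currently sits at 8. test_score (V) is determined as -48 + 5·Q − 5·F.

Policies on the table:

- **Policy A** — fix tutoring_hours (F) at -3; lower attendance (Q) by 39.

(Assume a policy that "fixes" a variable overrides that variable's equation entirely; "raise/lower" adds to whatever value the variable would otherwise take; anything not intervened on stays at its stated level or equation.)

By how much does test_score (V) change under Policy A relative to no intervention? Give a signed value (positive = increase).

-140

Baseline:
  Q = 140
  F = 8
  V = -48 + 5·140 − 5·8 = 612
Policy A (F := -3, Q − 39):
  Q = 140 − 39 = 101
  F = -3
  V = -48 + 5·101 − 5·(-3) = 472
Change in V: 472 − 612 = -140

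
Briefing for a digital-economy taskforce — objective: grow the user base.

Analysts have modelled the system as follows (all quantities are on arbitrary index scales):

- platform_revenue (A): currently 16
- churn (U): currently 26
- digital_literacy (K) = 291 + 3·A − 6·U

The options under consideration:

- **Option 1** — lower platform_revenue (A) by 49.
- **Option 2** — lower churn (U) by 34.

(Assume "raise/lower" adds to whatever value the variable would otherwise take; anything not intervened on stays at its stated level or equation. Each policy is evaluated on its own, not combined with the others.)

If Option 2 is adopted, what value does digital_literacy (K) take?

Option 2 (U − 34):
  A = 16
  U = 26 − 34 = -8
  K = 291 + 3·16 − 6·(-8) = 387

387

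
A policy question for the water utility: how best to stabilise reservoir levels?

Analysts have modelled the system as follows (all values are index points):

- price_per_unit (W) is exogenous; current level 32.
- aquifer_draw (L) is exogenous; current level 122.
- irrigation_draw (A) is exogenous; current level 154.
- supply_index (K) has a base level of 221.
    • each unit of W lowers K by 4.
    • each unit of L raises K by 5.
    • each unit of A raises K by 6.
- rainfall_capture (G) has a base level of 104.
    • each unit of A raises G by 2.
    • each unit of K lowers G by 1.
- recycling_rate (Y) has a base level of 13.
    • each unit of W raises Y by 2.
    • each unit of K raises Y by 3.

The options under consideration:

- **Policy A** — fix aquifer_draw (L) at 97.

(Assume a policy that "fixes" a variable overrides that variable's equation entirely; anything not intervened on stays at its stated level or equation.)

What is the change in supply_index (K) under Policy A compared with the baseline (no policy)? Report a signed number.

-125

Baseline:
  W = 32
  L = 122
  A = 154
  K = 221 − 4·32 + 5·122 + 6·154 = 1627
Policy A (L := 97):
  W = 32
  L = 97
  A = 154
  K = 221 − 4·32 + 5·97 + 6·154 = 1502
Change in K: 1502 − 1627 = -125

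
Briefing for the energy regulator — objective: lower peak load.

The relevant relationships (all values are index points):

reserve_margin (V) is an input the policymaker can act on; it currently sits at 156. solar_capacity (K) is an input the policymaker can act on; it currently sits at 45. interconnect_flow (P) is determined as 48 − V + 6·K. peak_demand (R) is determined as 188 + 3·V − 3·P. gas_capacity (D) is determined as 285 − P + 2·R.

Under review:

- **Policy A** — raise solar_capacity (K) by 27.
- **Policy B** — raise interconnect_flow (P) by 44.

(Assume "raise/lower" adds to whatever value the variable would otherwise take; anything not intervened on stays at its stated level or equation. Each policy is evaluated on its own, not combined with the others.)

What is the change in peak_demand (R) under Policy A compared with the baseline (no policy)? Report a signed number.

Baseline:
  V = 156
  K = 45
  P = 48 − 156 + 6·45 = 162
  R = 188 + 3·156 − 3·162 = 170
Policy A (K + 27):
  V = 156
  K = 45 + 27 = 72
  P = 48 − 156 + 6·72 = 324
  R = 188 + 3·156 − 3·324 = -316
Change in R: -316 − 170 = -486

-486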